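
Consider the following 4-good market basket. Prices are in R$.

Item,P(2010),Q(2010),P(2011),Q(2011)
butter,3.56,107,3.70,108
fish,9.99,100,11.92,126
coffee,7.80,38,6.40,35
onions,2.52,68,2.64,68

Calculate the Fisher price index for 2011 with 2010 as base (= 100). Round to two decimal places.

109.61

Laspeyres component (base-period weights):
ΣP(2011)Q(2010) = 3.70×107 + 11.92×100 + 6.40×38 + 2.64×68 = 395.9 + 1192 + 243.2 + 179.52 = 2010.62
ΣP(2010)Q(2010) = 3.56×107 + 9.99×100 + 7.80×38 + 2.52×68 = 380.92 + 999 + 296.4 + 171.36 = 1847.68
L = 2010.62 / 1847.68 × 100 = 108.8186
Paasche component (current-period weights):
ΣP(2011)Q(2011) = 3.70×108 + 11.92×126 + 6.40×35 + 2.64×68 = 399.6 + 1501.92 + 224 + 179.52 = 2305.04
ΣP(2010)Q(2011) = 3.56×108 + 9.99×126 + 7.80×35 + 2.52×68 = 384.48 + 1258.74 + 273 + 171.36 = 2087.58
P = 2305.04 / 2087.58 × 100 = 110.4168
Fisher = √(L × P) = √(108.8186 × 110.4168) = 109.6148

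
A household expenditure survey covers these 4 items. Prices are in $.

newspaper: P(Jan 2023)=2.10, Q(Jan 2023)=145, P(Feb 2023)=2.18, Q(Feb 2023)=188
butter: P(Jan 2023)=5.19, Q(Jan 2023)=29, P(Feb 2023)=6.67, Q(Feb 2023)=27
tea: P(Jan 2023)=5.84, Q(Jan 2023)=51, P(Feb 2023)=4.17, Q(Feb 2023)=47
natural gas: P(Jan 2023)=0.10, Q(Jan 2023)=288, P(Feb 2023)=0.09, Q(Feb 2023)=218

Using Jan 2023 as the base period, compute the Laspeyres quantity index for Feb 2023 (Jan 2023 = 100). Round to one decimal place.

106.3

Laspeyres quantity index uses base-period prices as weights.
ΣP(Jan 2023)·Q(Feb 2023) = 2.10×188 + 5.19×27 + 5.84×47 + 0.10×218 = 394.8 + 140.13 + 274.48 + 21.8 = 831.21
ΣP(Jan 2023)·Q(Jan 2023) = 2.10×145 + 5.19×29 + 5.84×51 + 0.10×288 = 304.5 + 150.51 + 297.84 + 28.8 = 781.65
Index = 831.21 / 781.65 × 100 = 106.3404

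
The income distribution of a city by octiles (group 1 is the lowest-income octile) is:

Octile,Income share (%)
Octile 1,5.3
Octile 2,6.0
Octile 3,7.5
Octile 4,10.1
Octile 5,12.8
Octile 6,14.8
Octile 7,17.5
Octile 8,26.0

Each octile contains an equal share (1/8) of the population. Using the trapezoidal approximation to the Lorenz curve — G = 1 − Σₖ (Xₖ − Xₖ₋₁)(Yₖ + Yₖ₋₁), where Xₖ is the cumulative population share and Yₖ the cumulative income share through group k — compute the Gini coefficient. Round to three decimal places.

0.284

Cumulative income shares Yₖ: 0.0530, 0.1130, 0.1880, 0.2890, 0.4170, 0.5650, 0.7400, 1.0000
Σ (Xₖ−Xₖ₋₁)(Yₖ+Yₖ₋₁) = (1/8)(0.0530+0.0000) + (1/8)(0.1130+0.0530) + (1/8)(0.1880+0.1130) + (1/8)(0.2890+0.1880) + (1/8)(0.4170+0.2890) + (1/8)(0.5650+0.4170) + (1/8)(0.7400+0.5650) + (1/8)(1.0000+0.7400)
  = 0.0066 + 0.0207 + 0.0376 + 0.0596 + 0.0882 + 0.1227 + 0.1631 + 0.2175 = 0.7162
G = 1 − 0.7162 = 0.2838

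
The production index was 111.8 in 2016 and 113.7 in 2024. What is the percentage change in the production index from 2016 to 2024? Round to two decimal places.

Change = (113.7 − 111.8) / 111.8 × 100
       = 1.9 / 111.8 × 100 = 1.6995%

1.70%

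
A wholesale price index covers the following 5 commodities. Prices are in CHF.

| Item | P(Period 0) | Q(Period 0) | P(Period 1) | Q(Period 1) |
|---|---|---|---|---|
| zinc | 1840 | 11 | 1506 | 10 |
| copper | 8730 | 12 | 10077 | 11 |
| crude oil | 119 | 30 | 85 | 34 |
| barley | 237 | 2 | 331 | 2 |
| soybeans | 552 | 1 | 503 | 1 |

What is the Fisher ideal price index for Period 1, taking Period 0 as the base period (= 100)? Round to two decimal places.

108.86

Laspeyres component (base-period weights):
ΣP(Period 1)Q(Period 0) = 1506×11 + 10077×12 + 85×30 + 331×2 + 503×1 = 16566 + 120924 + 2550 + 662 + 503 = 141205
ΣP(Period 0)Q(Period 0) = 1840×11 + 8730×12 + 119×30 + 237×2 + 552×1 = 20240 + 104760 + 3570 + 474 + 552 = 129596
L = 141205 / 129596 × 100 = 108.9578
Paasche component (current-period weights):
ΣP(Period 1)Q(Period 1) = 1506×10 + 10077×11 + 85×34 + 331×2 + 503×1 = 15060 + 110847 + 2890 + 662 + 503 = 129962
ΣP(Period 0)Q(Period 1) = 1840×10 + 8730×11 + 119×34 + 237×2 + 552×1 = 18400 + 96030 + 4046 + 474 + 552 = 119502
P = 129962 / 119502 × 100 = 108.7530
Fisher = √(L × P) = √(108.9578 × 108.7530) = 108.8554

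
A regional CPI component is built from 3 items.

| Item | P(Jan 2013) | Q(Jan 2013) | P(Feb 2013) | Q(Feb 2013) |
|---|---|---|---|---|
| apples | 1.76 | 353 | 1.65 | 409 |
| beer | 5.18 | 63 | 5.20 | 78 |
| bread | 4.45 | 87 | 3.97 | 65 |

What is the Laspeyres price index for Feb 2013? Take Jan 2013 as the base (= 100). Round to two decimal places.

Laspeyres price index uses base-period quantities as weights.
ΣP(Feb 2013)·Q(Jan 2013) = 1.65×353 + 5.20×63 + 3.97×87 = 582.45 + 327.6 + 345.39 = 1255.44
ΣP(Jan 2013)·Q(Jan 2013) = 1.76×353 + 5.18×63 + 4.45×87 = 621.28 + 326.34 + 387.15 = 1334.77
Index = 1255.44 / 1334.77 × 100 = 94.0567

94.06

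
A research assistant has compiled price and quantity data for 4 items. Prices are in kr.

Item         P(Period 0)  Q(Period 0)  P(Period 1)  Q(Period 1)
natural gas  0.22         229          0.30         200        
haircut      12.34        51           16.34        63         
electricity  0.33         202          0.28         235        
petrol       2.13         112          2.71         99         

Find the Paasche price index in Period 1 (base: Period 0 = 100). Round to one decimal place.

128.3

Paasche price index uses current-period quantities as weights.
ΣP(Period 1)·Q(Period 1) = 0.30×200 + 16.34×63 + 0.28×235 + 2.71×99 = 60 + 1029.42 + 65.8 + 268.29 = 1423.51
ΣP(Period 0)·Q(Period 1) = 0.22×200 + 12.34×63 + 0.33×235 + 2.13×99 = 44 + 777.42 + 77.55 + 210.87 = 1109.84
Index = 1423.51 / 1109.84 × 100 = 128.2626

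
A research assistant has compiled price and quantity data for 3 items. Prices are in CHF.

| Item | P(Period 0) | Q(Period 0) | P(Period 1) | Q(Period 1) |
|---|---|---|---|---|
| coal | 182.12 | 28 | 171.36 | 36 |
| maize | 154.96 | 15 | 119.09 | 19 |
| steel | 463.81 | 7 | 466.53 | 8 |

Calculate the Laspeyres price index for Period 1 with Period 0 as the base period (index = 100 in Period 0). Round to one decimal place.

Laspeyres price index uses base-period quantities as weights.
ΣP(Period 1)·Q(Period 0) = 171.36×28 + 119.09×15 + 466.53×7 = 4798.08 + 1786.35 + 3265.71 = 9850.14
ΣP(Period 0)·Q(Period 0) = 182.12×28 + 154.96×15 + 463.81×7 = 5099.36 + 2324.4 + 3246.67 = 10670.43
Index = 9850.14 / 10670.43 × 100 = 92.3125

92.3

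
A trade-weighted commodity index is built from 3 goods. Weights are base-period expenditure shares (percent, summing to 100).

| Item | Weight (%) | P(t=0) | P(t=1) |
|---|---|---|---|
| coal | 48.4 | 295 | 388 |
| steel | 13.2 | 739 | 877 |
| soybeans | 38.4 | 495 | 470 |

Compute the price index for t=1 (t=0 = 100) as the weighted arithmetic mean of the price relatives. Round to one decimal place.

115.8

coal: 48.4 × (388/295) = 48.4 × 1.315254 = 63.6583
steel: 13.2 × (877/739) = 13.2 × 1.186739 = 15.6650
soybeans: 38.4 × (470/495) = 38.4 × 0.949495 = 36.4606
Index = Σ wᵢ·(p₁ᵢ/p₀ᵢ) = 63.6583 + 15.6650 + 36.4606 = 115.7839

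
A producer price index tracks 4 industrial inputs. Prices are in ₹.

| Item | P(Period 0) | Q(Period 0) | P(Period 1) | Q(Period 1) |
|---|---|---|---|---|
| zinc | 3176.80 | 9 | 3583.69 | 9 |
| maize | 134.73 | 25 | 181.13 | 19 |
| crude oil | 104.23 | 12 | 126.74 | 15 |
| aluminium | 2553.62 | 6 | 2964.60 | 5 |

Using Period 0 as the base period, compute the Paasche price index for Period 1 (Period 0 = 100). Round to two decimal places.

Paasche price index uses current-period quantities as weights.
ΣP(Period 1)·Q(Period 1) = 3583.69×9 + 181.13×19 + 126.74×15 + 2964.60×5 = 32253.21 + 3441.47 + 1901.1 + 14823 = 52418.78
ΣP(Period 0)·Q(Period 1) = 3176.80×9 + 134.73×19 + 104.23×15 + 2553.62×5 = 28591.2 + 2559.87 + 1563.45 + 12768.1 = 45482.62
Index = 52418.78 / 45482.62 × 100 = 115.2501

115.25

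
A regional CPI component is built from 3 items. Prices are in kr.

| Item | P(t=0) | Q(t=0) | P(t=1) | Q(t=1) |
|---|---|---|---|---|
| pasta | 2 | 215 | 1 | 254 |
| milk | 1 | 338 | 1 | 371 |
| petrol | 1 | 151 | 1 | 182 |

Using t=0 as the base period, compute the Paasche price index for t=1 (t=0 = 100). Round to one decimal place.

Paasche price index uses current-period quantities as weights.
ΣP(t=1)·Q(t=1) = 1×254 + 1×371 + 1×182 = 254 + 371 + 182 = 807
ΣP(t=0)·Q(t=1) = 2×254 + 1×371 + 1×182 = 508 + 371 + 182 = 1061
Index = 807 / 1061 × 100 = 76.0603

76.1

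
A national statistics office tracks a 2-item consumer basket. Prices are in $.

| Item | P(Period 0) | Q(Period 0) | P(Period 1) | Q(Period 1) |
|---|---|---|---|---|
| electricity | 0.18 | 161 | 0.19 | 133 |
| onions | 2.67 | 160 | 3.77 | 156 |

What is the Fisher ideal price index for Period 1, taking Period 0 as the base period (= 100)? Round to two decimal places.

139.10

Laspeyres component (base-period weights):
ΣP(Period 1)Q(Period 0) = 0.19×161 + 3.77×160 = 30.59 + 603.2 = 633.79
ΣP(Period 0)Q(Period 0) = 0.18×161 + 2.67×160 = 28.98 + 427.2 = 456.18
L = 633.79 / 456.18 × 100 = 138.9342
Paasche component (current-period weights):
ΣP(Period 1)Q(Period 1) = 0.19×133 + 3.77×156 = 25.27 + 588.12 = 613.39
ΣP(Period 0)Q(Period 1) = 0.18×133 + 2.67×156 = 23.94 + 416.52 = 440.46
P = 613.39 / 440.46 × 100 = 139.2612
Fisher = √(L × P) = √(138.9342 × 139.2612) = 139.0976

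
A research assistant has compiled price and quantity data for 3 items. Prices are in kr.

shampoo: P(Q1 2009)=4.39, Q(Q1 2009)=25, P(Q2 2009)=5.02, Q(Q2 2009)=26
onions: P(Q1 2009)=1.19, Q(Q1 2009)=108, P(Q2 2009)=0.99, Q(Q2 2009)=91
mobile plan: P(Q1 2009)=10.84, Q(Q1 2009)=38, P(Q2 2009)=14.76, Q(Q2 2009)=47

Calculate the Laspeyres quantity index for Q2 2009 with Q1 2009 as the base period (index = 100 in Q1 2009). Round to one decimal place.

112.6

Laspeyres quantity index uses base-period prices as weights.
ΣP(Q1 2009)·Q(Q2 2009) = 4.39×26 + 1.19×91 + 10.84×47 = 114.14 + 108.29 + 509.48 = 731.91
ΣP(Q1 2009)·Q(Q1 2009) = 4.39×25 + 1.19×108 + 10.84×38 = 109.75 + 128.52 + 411.92 = 650.19
Index = 731.91 / 650.19 × 100 = 112.5686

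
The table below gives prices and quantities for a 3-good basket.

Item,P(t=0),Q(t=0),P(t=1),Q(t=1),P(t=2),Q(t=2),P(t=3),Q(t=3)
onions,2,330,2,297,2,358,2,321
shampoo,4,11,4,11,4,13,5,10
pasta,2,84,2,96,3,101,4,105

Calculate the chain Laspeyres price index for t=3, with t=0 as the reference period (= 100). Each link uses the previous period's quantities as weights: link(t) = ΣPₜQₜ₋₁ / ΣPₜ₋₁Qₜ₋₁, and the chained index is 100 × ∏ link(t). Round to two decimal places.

123.44

Link t=0→t=1:
ΣP(t=1)Q(t=0) = 2×330 + 4×11 + 2×84 = 660 + 44 + 168 = 872
ΣP(t=0)Q(t=0) = 2×330 + 4×11 + 2×84 = 660 + 44 + 168 = 872
link = 872/872 = 1.000000
Link t=1→t=2:
ΣP(t=2)Q(t=1) = 2×297 + 4×11 + 3×96 = 594 + 44 + 288 = 926
ΣP(t=1)Q(t=1) = 2×297 + 4×11 + 2×96 = 594 + 44 + 192 = 830
link = 926/830 = 1.115663
Link t=2→t=3:
ΣP(t=3)Q(t=2) = 2×358 + 5×13 + 4×101 = 716 + 65 + 404 = 1185
ΣP(t=2)Q(t=2) = 2×358 + 4×13 + 3×101 = 716 + 52 + 303 = 1071
link = 1185/1071 = 1.106443
Chained index = 100 × 1.000000 × 1.115663 × 1.106443 = 123.4417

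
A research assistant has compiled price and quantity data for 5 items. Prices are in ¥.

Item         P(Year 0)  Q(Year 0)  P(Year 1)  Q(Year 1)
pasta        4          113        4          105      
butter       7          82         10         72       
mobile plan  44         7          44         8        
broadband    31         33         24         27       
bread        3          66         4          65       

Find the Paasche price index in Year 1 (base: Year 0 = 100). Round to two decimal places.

Paasche price index uses current-period quantities as weights.
ΣP(Year 1)·Q(Year 1) = 4×105 + 10×72 + 44×8 + 24×27 + 4×65 = 420 + 720 + 352 + 648 + 260 = 2400
ΣP(Year 0)·Q(Year 1) = 4×105 + 7×72 + 44×8 + 31×27 + 3×65 = 420 + 504 + 352 + 837 + 195 = 2308
Index = 2400 / 2308 × 100 = 103.9861

103.99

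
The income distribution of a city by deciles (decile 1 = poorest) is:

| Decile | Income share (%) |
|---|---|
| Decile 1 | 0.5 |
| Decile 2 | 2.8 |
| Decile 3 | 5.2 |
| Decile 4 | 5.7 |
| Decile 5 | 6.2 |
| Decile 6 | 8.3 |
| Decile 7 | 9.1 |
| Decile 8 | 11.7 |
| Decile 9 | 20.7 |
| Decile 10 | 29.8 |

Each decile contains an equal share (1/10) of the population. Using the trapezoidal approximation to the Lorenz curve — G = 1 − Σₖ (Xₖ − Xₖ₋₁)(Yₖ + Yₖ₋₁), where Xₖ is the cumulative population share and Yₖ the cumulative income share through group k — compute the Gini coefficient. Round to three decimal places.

Cumulative income shares Yₖ: 0.0050, 0.0330, 0.0850, 0.1420, 0.2040, 0.2870, 0.3780, 0.4950, 0.7020, 1.0000
Σ (Xₖ−Xₖ₋₁)(Yₖ+Yₖ₋₁) = (1/10)(0.0050+0.0000) + (1/10)(0.0330+0.0050) + (1/10)(0.0850+0.0330) + (1/10)(0.1420+0.0850) + (1/10)(0.2040+0.1420) + (1/10)(0.2870+0.2040) + (1/10)(0.3780+0.2870) + (1/10)(0.4950+0.3780) + (1/10)(0.7020+0.4950) + (1/10)(1.0000+0.7020)
  = 0.0005 + 0.0038 + 0.0118 + 0.0227 + 0.0346 + 0.0491 + 0.0665 + 0.0873 + 0.1197 + 0.1702 = 0.5662
G = 1 − 0.5662 = 0.4338

0.434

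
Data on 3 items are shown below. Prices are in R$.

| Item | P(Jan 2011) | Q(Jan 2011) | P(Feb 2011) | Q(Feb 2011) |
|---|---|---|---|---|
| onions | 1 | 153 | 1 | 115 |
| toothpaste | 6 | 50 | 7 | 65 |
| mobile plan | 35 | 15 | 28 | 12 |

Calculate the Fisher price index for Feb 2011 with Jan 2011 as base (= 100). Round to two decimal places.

Laspeyres component (base-period weights):
ΣP(Feb 2011)Q(Jan 2011) = 1×153 + 7×50 + 28×15 = 153 + 350 + 420 = 923
ΣP(Jan 2011)Q(Jan 2011) = 1×153 + 6×50 + 35×15 = 153 + 300 + 525 = 978
L = 923 / 978 × 100 = 94.3763
Paasche component (current-period weights):
ΣP(Feb 2011)Q(Feb 2011) = 1×115 + 7×65 + 28×12 = 115 + 455 + 336 = 906
ΣP(Jan 2011)Q(Feb 2011) = 1×115 + 6×65 + 35×12 = 115 + 390 + 420 = 925
P = 906 / 925 × 100 = 97.9459
Fisher = √(L × P) = √(94.3763 × 97.9459) = 96.1445

96.14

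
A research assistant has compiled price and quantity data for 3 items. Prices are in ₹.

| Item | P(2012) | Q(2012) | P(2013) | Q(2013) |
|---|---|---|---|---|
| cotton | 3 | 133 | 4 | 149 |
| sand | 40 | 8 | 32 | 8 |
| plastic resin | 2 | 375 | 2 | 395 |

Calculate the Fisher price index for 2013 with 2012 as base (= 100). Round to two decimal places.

105.08

Laspeyres component (base-period weights):
ΣP(2013)Q(2012) = 4×133 + 32×8 + 2×375 = 532 + 256 + 750 = 1538
ΣP(2012)Q(2012) = 3×133 + 40×8 + 2×375 = 399 + 320 + 750 = 1469
L = 1538 / 1469 × 100 = 104.6971
Paasche component (current-period weights):
ΣP(2013)Q(2013) = 4×149 + 32×8 + 2×395 = 596 + 256 + 790 = 1642
ΣP(2012)Q(2013) = 3×149 + 40×8 + 2×395 = 447 + 320 + 790 = 1557
P = 1642 / 1557 × 100 = 105.4592
Fisher = √(L × P) = √(104.6971 × 105.4592) = 105.0775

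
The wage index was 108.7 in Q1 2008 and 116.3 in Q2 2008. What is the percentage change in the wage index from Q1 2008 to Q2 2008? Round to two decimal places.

6.99%

Change = (116.3 − 108.7) / 108.7 × 100
       = 7.6 / 108.7 × 100 = 6.9917%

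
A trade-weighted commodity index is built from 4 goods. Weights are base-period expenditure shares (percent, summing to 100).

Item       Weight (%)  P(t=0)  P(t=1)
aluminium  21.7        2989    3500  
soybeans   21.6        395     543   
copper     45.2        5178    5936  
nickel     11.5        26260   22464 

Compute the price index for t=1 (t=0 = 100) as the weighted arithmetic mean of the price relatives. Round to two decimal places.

aluminium: 21.7 × (3500/2989) = 21.7 × 1.170960 = 25.4098
soybeans: 21.6 × (543/395) = 21.6 × 1.374684 = 29.6932
copper: 45.2 × (5936/5178) = 45.2 × 1.146389 = 51.8168
nickel: 11.5 × (22464/26260) = 11.5 × 0.855446 = 9.8376
Index = Σ wᵢ·(p₁ᵢ/p₀ᵢ) = 25.4098 + 29.6932 + 51.8168 + 9.8376 = 116.7574

116.76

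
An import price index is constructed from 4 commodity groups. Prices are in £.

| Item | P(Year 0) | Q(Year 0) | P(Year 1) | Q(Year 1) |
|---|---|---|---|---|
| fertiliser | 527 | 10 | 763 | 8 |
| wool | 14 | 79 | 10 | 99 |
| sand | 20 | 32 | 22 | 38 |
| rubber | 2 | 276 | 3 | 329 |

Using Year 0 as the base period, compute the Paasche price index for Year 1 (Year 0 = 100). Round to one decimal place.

Paasche price index uses current-period quantities as weights.
ΣP(Year 1)·Q(Year 1) = 763×8 + 10×99 + 22×38 + 3×329 = 6104 + 990 + 836 + 987 = 8917
ΣP(Year 0)·Q(Year 1) = 527×8 + 14×99 + 20×38 + 2×329 = 4216 + 1386 + 760 + 658 = 7020
Index = 8917 / 7020 × 100 = 127.0228

127.0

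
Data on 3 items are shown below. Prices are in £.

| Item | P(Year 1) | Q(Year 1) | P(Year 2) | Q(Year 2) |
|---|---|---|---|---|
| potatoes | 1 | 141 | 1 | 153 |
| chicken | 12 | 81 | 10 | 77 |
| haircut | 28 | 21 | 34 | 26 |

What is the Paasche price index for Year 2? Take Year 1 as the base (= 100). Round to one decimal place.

Paasche price index uses current-period quantities as weights.
ΣP(Year 2)·Q(Year 2) = 1×153 + 10×77 + 34×26 = 153 + 770 + 884 = 1807
ΣP(Year 1)·Q(Year 2) = 1×153 + 12×77 + 28×26 = 153 + 924 + 728 = 1805
Index = 1807 / 1805 × 100 = 100.1108

100.1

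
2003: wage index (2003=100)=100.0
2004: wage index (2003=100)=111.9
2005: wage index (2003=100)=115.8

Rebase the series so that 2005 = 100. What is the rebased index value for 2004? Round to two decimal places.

Rebased(2004) = 111.9 / 115.8 × 100 = 96.6321

96.63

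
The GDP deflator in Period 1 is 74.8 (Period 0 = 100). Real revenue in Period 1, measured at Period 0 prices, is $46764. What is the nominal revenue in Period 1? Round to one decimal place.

34979.5

Nominal = Real × (Index/100) = 46764 × (74.8/100)
        = 46764 × 0.748 = 34979.4720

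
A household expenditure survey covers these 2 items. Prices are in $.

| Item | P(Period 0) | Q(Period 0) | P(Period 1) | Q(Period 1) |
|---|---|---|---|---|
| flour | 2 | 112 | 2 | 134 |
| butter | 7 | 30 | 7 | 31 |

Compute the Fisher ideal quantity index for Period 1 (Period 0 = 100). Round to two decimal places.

Laspeyres component (base-period weights):
ΣP(Period 0)Q(Period 1) = 2×134 + 7×31 = 268 + 217 = 485
ΣP(Period 0)Q(Period 0) = 2×112 + 7×30 = 224 + 210 = 434
L = 485 / 434 × 100 = 111.7512
Paasche component (current-period weights):
ΣP(Period 1)Q(Period 1) = 2×134 + 7×31 = 268 + 217 = 485
ΣP(Period 1)Q(Period 0) = 2×112 + 7×30 = 224 + 210 = 434
P = 485 / 434 × 100 = 111.7512
Fisher = √(L × P) = √(111.7512 × 111.7512) = 111.7512

111.75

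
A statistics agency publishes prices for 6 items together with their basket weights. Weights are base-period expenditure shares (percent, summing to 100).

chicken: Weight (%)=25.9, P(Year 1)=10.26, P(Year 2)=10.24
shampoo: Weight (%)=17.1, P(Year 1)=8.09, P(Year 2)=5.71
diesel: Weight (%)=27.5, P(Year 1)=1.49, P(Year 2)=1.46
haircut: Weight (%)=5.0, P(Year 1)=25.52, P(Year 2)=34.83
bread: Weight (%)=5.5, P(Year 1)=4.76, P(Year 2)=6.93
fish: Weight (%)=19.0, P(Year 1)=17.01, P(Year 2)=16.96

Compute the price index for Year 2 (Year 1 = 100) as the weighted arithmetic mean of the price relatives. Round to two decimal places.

98.64

chicken: 25.9 × (10.24/10.26) = 25.9 × 0.998051 = 25.8495
shampoo: 17.1 × (5.71/8.09) = 17.1 × 0.705810 = 12.0693
diesel: 27.5 × (1.46/1.49) = 27.5 × 0.979866 = 26.9463
haircut: 5.0 × (34.83/25.52) = 5.0 × 1.364812 = 6.8241
bread: 5.5 × (6.93/4.76) = 5.5 × 1.455882 = 8.0074
fish: 19.0 × (16.96/17.01) = 19.0 × 0.997061 = 18.9442
Index = Σ wᵢ·(p₁ᵢ/p₀ᵢ) = 25.8495 + 12.0693 + 26.9463 + 6.8241 + 8.0074 + 18.9442 = 98.6407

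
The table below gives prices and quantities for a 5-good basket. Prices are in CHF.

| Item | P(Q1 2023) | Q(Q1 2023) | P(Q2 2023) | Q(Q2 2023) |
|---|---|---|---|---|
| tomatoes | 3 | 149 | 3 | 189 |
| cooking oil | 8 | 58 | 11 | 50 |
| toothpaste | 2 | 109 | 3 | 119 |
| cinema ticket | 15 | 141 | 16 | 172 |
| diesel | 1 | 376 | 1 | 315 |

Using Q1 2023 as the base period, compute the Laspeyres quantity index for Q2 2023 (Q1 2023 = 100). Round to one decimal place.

113.3

Laspeyres quantity index uses base-period prices as weights.
ΣP(Q1 2023)·Q(Q2 2023) = 3×189 + 8×50 + 2×119 + 15×172 + 1×315 = 567 + 400 + 238 + 2580 + 315 = 4100
ΣP(Q1 2023)·Q(Q1 2023) = 3×149 + 8×58 + 2×109 + 15×141 + 1×376 = 447 + 464 + 218 + 2115 + 376 = 3620
Index = 4100 / 3620 × 100 = 113.2597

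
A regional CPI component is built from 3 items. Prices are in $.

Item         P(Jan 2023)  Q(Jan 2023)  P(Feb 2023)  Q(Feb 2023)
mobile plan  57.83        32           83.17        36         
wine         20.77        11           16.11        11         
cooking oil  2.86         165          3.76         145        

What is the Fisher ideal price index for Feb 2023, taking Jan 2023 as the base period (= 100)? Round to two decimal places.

Laspeyres component (base-period weights):
ΣP(Feb 2023)Q(Jan 2023) = 83.17×32 + 16.11×11 + 3.76×165 = 2661.44 + 177.21 + 620.4 = 3459.05
ΣP(Jan 2023)Q(Jan 2023) = 57.83×32 + 20.77×11 + 2.86×165 = 1850.56 + 228.47 + 471.9 = 2550.93
L = 3459.05 / 2550.93 × 100 = 135.5996
Paasche component (current-period weights):
ΣP(Feb 2023)Q(Feb 2023) = 83.17×36 + 16.11×11 + 3.76×145 = 2994.12 + 177.21 + 545.2 = 3716.53
ΣP(Jan 2023)Q(Feb 2023) = 57.83×36 + 20.77×11 + 2.86×145 = 2081.88 + 228.47 + 414.7 = 2725.05
P = 3716.53 / 2725.05 × 100 = 136.3839
Fisher = √(L × P) = √(135.5996 × 136.3839) = 135.9912

135.99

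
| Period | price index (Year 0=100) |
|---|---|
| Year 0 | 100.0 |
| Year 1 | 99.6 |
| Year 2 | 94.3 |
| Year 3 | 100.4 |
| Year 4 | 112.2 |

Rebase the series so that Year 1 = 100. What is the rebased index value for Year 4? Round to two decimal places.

Rebased(Year 4) = 112.2 / 99.6 × 100 = 112.6506

112.65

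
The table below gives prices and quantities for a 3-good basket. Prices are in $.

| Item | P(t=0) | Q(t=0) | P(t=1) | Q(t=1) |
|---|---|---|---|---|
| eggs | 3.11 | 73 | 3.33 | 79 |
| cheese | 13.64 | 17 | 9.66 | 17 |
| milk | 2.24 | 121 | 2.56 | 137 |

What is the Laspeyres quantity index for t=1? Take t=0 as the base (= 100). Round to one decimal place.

107.5

Laspeyres quantity index uses base-period prices as weights.
ΣP(t=0)·Q(t=1) = 3.11×79 + 13.64×17 + 2.24×137 = 245.69 + 231.88 + 306.88 = 784.45
ΣP(t=0)·Q(t=0) = 3.11×73 + 13.64×17 + 2.24×121 = 227.03 + 231.88 + 271.04 = 729.95
Index = 784.45 / 729.95 × 100 = 107.4663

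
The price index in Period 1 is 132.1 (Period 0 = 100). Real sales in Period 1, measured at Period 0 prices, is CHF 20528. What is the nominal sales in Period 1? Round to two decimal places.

Nominal = Real × (Index/100) = 20528 × (132.1/100)
        = 20528 × 1.321 = 27117.4880

27117.49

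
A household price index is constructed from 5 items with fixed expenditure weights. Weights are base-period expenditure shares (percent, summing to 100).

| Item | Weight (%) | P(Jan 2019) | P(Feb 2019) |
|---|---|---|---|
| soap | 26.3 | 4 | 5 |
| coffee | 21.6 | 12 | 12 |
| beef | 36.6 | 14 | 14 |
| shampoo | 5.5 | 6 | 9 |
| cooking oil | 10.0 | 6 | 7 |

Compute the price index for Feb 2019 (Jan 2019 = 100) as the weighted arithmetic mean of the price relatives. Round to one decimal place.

111.0

soap: 26.3 × (5/4) = 26.3 × 1.250000 = 32.8750
coffee: 21.6 × (12/12) = 21.6 × 1.000000 = 21.6000
beef: 36.6 × (14/14) = 36.6 × 1.000000 = 36.6000
shampoo: 5.5 × (9/6) = 5.5 × 1.500000 = 8.2500
cooking oil: 10.0 × (7/6) = 10.0 × 1.166667 = 11.6667
Index = Σ wᵢ·(p₁ᵢ/p₀ᵢ) = 32.8750 + 21.6000 + 36.6000 + 8.2500 + 11.6667 = 110.9917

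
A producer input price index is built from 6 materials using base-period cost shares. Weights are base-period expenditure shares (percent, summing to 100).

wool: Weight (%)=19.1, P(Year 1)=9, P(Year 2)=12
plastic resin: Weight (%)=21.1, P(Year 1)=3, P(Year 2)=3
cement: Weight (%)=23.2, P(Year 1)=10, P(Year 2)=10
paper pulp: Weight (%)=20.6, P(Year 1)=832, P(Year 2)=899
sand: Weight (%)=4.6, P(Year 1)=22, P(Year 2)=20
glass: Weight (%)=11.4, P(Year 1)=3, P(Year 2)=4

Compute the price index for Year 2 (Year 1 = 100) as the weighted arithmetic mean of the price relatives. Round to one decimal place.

wool: 19.1 × (12/9) = 19.1 × 1.333333 = 25.4667
plastic resin: 21.1 × (3/3) = 21.1 × 1.000000 = 21.1000
cement: 23.2 × (10/10) = 23.2 × 1.000000 = 23.2000
paper pulp: 20.6 × (899/832) = 20.6 × 1.080529 = 22.2589
sand: 4.6 × (20/22) = 4.6 × 0.909091 = 4.1818
glass: 11.4 × (4/3) = 11.4 × 1.333333 = 15.2000
Index = Σ wᵢ·(p₁ᵢ/p₀ᵢ) = 25.4667 + 21.1000 + 23.2000 + 22.2589 + 4.1818 + 15.2000 = 111.4074

111.4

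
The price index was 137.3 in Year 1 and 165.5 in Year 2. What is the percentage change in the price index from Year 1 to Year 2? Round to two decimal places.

20.54%

Change = (165.5 − 137.3) / 137.3 × 100
       = 28.2 / 137.3 × 100 = 20.5390%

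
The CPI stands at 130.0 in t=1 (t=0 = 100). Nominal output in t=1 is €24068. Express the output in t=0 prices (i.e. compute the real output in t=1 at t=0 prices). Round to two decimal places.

Real = Nominal ÷ (Index/100) = 24068 ÷ (130.0/100)
     = 24068 ÷ 1.300 = 18513.8462

18513.85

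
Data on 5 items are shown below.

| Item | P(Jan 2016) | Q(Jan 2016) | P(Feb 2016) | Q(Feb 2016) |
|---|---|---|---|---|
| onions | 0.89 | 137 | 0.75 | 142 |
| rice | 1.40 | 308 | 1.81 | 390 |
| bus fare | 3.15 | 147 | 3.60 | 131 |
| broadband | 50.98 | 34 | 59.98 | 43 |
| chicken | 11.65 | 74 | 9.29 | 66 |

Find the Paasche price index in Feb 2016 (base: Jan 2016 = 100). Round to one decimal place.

Paasche price index uses current-period quantities as weights.
ΣP(Feb 2016)·Q(Feb 2016) = 0.75×142 + 1.81×390 + 3.60×131 + 59.98×43 + 9.29×66 = 106.5 + 705.9 + 471.6 + 2579.14 + 613.14 = 4476.28
ΣP(Jan 2016)·Q(Feb 2016) = 0.89×142 + 1.40×390 + 3.15×131 + 50.98×43 + 11.65×66 = 126.38 + 546 + 412.65 + 2192.14 + 768.9 = 4046.07
Index = 4476.28 / 4046.07 × 100 = 110.6328

110.6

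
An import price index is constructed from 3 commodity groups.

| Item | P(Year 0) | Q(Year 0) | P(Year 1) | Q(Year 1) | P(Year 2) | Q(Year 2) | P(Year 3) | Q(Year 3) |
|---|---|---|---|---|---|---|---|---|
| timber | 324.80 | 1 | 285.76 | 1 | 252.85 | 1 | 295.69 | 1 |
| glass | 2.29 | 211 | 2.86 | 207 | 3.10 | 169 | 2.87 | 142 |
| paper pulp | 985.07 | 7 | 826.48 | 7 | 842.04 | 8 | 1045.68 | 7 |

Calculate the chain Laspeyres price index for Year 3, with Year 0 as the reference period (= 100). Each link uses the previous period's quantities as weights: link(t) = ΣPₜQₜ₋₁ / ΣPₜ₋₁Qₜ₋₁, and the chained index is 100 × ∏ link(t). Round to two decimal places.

Link Year 0→Year 1:
ΣP(Year 1)Q(Year 0) = 285.76×1 + 2.86×211 + 826.48×7 = 285.76 + 603.46 + 5785.36 = 6674.58
ΣP(Year 0)Q(Year 0) = 324.80×1 + 2.29×211 + 985.07×7 = 324.8 + 483.19 + 6895.49 = 7703.48
link = 6674.58/7703.48 = 0.866437
Link Year 1→Year 2:
ΣP(Year 2)Q(Year 1) = 252.85×1 + 3.10×207 + 842.04×7 = 252.85 + 641.7 + 5894.28 = 6788.83
ΣP(Year 1)Q(Year 1) = 285.76×1 + 2.86×207 + 826.48×7 = 285.76 + 592.02 + 5785.36 = 6663.14
link = 6788.83/6663.14 = 1.018863
Link Year 2→Year 3:
ΣP(Year 3)Q(Year 2) = 295.69×1 + 2.87×169 + 1045.68×8 = 295.69 + 485.03 + 8365.44 = 9146.16
ΣP(Year 2)Q(Year 2) = 252.85×1 + 3.10×169 + 842.04×8 = 252.85 + 523.9 + 6736.32 = 7513.07
link = 9146.16/7513.07 = 1.217367
Chained index = 100 × 0.866437 × 1.018863 × 1.217367 = 107.4668

107.47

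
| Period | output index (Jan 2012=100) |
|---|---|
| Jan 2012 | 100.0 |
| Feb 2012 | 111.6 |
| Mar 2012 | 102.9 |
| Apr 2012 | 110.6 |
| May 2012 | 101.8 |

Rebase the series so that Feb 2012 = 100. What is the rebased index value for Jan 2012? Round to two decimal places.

89.61

Rebased(Jan 2012) = 100.0 / 111.6 × 100 = 89.6057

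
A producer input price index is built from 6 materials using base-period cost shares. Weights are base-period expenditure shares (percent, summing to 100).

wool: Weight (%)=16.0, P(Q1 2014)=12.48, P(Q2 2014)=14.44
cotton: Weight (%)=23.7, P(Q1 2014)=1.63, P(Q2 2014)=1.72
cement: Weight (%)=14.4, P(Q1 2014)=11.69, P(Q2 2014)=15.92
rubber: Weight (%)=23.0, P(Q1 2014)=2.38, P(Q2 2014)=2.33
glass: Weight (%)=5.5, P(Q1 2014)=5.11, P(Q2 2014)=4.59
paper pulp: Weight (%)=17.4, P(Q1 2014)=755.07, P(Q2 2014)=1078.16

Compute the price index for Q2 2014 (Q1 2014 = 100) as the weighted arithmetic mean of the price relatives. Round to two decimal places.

115.43

wool: 16.0 × (14.44/12.48) = 16.0 × 1.157051 = 18.5128
cotton: 23.7 × (1.72/1.63) = 23.7 × 1.055215 = 25.0086
cement: 14.4 × (15.92/11.69) = 14.4 × 1.361848 = 19.6106
rubber: 23.0 × (2.33/2.38) = 23.0 × 0.978992 = 22.5168
glass: 5.5 × (4.59/5.11) = 5.5 × 0.898239 = 4.9403
paper pulp: 17.4 × (1078.16/755.07) = 17.4 × 1.427894 = 24.8454
Index = Σ wᵢ·(p₁ᵢ/p₀ᵢ) = 18.5128 + 25.0086 + 19.6106 + 22.5168 + 4.9403 + 24.8454 = 115.4345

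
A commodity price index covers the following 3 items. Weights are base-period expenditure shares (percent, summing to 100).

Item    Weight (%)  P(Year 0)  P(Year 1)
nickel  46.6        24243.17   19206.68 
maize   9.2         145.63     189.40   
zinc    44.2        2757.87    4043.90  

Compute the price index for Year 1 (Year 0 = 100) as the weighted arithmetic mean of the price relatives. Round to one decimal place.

nickel: 46.6 × (19206.68/24243.17) = 46.6 × 0.792251 = 36.9189
maize: 9.2 × (189.40/145.63) = 9.2 × 1.300556 = 11.9651
zinc: 44.2 × (4043.90/2757.87) = 44.2 × 1.466313 = 64.8110
Index = Σ wᵢ·(p₁ᵢ/p₀ᵢ) = 36.9189 + 11.9651 + 64.8110 = 113.6950

113.7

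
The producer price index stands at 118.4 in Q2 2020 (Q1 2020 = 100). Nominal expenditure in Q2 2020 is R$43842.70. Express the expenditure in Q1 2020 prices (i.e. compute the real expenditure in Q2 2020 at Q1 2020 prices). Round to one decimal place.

Real = Nominal ÷ (Index/100) = 43842.70 ÷ (118.4/100)
     = 43842.70 ÷ 1.184 = 37029.3074

37029.3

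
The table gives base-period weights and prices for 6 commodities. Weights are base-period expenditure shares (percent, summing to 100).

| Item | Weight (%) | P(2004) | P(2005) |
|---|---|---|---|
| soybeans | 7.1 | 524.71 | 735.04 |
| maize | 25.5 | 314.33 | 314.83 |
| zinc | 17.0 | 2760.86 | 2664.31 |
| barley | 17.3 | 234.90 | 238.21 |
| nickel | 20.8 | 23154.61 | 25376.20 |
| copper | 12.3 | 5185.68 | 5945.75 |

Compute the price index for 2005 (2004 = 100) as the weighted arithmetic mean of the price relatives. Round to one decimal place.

106.3

soybeans: 7.1 × (735.04/524.71) = 7.1 × 1.400850 = 9.9460
maize: 25.5 × (314.83/314.33) = 25.5 × 1.001591 = 25.5406
zinc: 17.0 × (2664.31/2760.86) = 17.0 × 0.965029 = 16.4055
barley: 17.3 × (238.21/234.90) = 17.3 × 1.014091 = 17.5438
nickel: 20.8 × (25376.20/23154.61) = 20.8 × 1.095946 = 22.7957
copper: 12.3 × (5945.75/5185.68) = 12.3 × 1.146571 = 14.1028
Index = Σ wᵢ·(p₁ᵢ/p₀ᵢ) = 9.9460 + 25.5406 + 16.4055 + 17.5438 + 22.7957 + 14.1028 = 106.3344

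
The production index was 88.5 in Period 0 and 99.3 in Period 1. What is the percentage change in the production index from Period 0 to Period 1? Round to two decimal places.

Change = (99.3 − 88.5) / 88.5 × 100
       = 10.8 / 88.5 × 100 = 12.2034%

12.20%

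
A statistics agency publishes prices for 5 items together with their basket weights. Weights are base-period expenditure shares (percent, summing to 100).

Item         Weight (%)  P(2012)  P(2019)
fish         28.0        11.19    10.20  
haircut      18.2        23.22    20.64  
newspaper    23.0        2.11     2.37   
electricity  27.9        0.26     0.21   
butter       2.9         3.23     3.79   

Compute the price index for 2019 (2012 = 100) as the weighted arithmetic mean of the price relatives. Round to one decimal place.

fish: 28.0 × (10.20/11.19) = 28.0 × 0.911528 = 25.5228
haircut: 18.2 × (20.64/23.22) = 18.2 × 0.888889 = 16.1778
newspaper: 23.0 × (2.37/2.11) = 23.0 × 1.123223 = 25.8341
electricity: 27.9 × (0.21/0.26) = 27.9 × 0.807692 = 22.5346
butter: 2.9 × (3.79/3.23) = 2.9 × 1.173375 = 3.4028
Index = Σ wᵢ·(p₁ᵢ/p₀ᵢ) = 25.5228 + 16.1778 + 25.8341 + 22.5346 + 3.4028 = 93.4721

93.5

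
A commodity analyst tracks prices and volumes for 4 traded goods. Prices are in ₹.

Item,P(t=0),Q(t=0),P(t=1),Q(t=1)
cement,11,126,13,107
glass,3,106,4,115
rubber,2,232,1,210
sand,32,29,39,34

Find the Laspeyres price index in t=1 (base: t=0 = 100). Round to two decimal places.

110.63

Laspeyres price index uses base-period quantities as weights.
ΣP(t=1)·Q(t=0) = 13×126 + 4×106 + 1×232 + 39×29 = 1638 + 424 + 232 + 1131 = 3425
ΣP(t=0)·Q(t=0) = 11×126 + 3×106 + 2×232 + 32×29 = 1386 + 318 + 464 + 928 = 3096
Index = 3425 / 3096 × 100 = 110.6266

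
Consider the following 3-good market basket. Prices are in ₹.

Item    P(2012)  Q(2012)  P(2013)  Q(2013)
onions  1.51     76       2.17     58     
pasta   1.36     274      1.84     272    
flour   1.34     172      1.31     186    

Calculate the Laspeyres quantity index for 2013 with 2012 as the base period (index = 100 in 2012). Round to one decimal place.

98.4

Laspeyres quantity index uses base-period prices as weights.
ΣP(2012)·Q(2013) = 1.51×58 + 1.36×272 + 1.34×186 = 87.58 + 369.92 + 249.24 = 706.74
ΣP(2012)·Q(2012) = 1.51×76 + 1.36×274 + 1.34×172 = 114.76 + 372.64 + 230.48 = 717.88
Index = 706.74 / 717.88 × 100 = 98.4482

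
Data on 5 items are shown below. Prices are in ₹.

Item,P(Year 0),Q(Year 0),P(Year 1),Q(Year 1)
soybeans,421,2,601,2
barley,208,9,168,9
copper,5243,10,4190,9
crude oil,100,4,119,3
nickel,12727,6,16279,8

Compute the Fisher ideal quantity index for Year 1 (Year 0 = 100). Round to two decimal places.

117.49

Laspeyres component (base-period weights):
ΣP(Year 0)Q(Year 1) = 421×2 + 208×9 + 5243×9 + 100×3 + 12727×8 = 842 + 1872 + 47187 + 300 + 101816 = 152017
ΣP(Year 0)Q(Year 0) = 421×2 + 208×9 + 5243×10 + 100×4 + 12727×6 = 842 + 1872 + 52430 + 400 + 76362 = 131906
L = 152017 / 131906 × 100 = 115.2465
Paasche component (current-period weights):
ΣP(Year 1)Q(Year 1) = 601×2 + 168×9 + 4190×9 + 119×3 + 16279×8 = 1202 + 1512 + 37710 + 357 + 130232 = 171013
ΣP(Year 1)Q(Year 0) = 601×2 + 168×9 + 4190×10 + 119×4 + 16279×6 = 1202 + 1512 + 41900 + 476 + 97674 = 142764
P = 171013 / 142764 × 100 = 119.7872
Fisher = √(L × P) = √(115.2465 × 119.7872) = 117.4949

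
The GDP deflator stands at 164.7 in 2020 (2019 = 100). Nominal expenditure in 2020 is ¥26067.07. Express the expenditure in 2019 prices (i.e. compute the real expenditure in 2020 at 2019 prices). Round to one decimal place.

Real = Nominal ÷ (Index/100) = 26067.07 ÷ (164.7/100)
     = 26067.07 ÷ 1.647 = 15827.0006

15827.0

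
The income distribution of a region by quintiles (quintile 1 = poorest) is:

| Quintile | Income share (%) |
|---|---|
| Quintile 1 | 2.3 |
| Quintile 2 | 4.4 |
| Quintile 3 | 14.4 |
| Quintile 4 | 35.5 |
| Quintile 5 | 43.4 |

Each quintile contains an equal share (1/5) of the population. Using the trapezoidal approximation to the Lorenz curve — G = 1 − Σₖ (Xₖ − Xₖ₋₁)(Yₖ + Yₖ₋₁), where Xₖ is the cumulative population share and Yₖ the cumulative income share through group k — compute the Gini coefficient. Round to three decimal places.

Cumulative income shares Yₖ: 0.0230, 0.0670, 0.2110, 0.5660, 1.0000
Σ (Xₖ−Xₖ₋₁)(Yₖ+Yₖ₋₁) = (1/5)(0.0230+0.0000) + (1/5)(0.0670+0.0230) + (1/5)(0.2110+0.0670) + (1/5)(0.5660+0.2110) + (1/5)(1.0000+0.5660)
  = 0.0046 + 0.0180 + 0.0556 + 0.1554 + 0.3132 = 0.5468
G = 1 − 0.5468 = 0.4532

0.453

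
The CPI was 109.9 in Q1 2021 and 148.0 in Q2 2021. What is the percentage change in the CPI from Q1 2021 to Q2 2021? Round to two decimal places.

Change = (148.0 − 109.9) / 109.9 × 100
       = 38.1 / 109.9 × 100 = 34.6679%

34.67%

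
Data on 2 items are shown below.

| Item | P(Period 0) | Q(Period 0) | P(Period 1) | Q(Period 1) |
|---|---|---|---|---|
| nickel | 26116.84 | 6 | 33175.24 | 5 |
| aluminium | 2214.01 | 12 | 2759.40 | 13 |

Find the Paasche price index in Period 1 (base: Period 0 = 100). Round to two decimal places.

Paasche price index uses current-period quantities as weights.
ΣP(Period 1)·Q(Period 1) = 33175.24×5 + 2759.40×13 = 165876.2 + 35872.2 = 201748.4
ΣP(Period 0)·Q(Period 1) = 26116.84×5 + 2214.01×13 = 130584.2 + 28782.13 = 159366.33
Index = 201748.4 / 159366.33 × 100 = 126.5941

126.59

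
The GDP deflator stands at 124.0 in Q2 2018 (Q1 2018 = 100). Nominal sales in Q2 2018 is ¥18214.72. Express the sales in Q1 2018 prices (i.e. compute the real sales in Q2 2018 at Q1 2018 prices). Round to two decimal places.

14689.29

Real = Nominal ÷ (Index/100) = 18214.72 ÷ (124.0/100)
     = 18214.72 ÷ 1.240 = 14689.2903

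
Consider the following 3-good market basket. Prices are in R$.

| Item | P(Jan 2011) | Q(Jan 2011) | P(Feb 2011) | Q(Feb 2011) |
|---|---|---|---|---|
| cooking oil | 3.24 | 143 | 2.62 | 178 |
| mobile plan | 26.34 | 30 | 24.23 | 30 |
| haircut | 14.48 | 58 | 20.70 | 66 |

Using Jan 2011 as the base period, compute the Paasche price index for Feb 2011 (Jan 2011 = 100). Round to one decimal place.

Paasche price index uses current-period quantities as weights.
ΣP(Feb 2011)·Q(Feb 2011) = 2.62×178 + 24.23×30 + 20.70×66 = 466.36 + 726.9 + 1366.2 = 2559.46
ΣP(Jan 2011)·Q(Feb 2011) = 3.24×178 + 26.34×30 + 14.48×66 = 576.72 + 790.2 + 955.68 = 2322.6
Index = 2559.46 / 2322.6 × 100 = 110.1981

110.2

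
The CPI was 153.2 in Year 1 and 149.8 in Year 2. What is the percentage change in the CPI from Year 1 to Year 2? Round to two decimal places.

-2.22%

Change = (149.8 − 153.2) / 153.2 × 100
       = -3.4 / 153.2 × 100 = -2.2193%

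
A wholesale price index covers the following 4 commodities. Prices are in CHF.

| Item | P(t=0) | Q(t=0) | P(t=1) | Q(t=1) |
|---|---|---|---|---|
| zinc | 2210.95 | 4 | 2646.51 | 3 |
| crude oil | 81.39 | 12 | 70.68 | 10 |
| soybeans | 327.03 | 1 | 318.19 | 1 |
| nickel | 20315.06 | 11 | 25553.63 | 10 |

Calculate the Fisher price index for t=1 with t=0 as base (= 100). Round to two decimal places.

Laspeyres component (base-period weights):
ΣP(t=1)Q(t=0) = 2646.51×4 + 70.68×12 + 318.19×1 + 25553.63×11 = 10586.04 + 848.16 + 318.19 + 281089.93 = 292842.32
ΣP(t=0)Q(t=0) = 2210.95×4 + 81.39×12 + 327.03×1 + 20315.06×11 = 8843.8 + 976.68 + 327.03 + 223465.66 = 233613.17
L = 292842.32 / 233613.17 × 100 = 125.3535
Paasche component (current-period weights):
ΣP(t=1)Q(t=1) = 2646.51×3 + 70.68×10 + 318.19×1 + 25553.63×10 = 7939.53 + 706.8 + 318.19 + 255536.3 = 264500.82
ΣP(t=0)Q(t=1) = 2210.95×3 + 81.39×10 + 327.03×1 + 20315.06×10 = 6632.85 + 813.9 + 327.03 + 203150.6 = 210924.38
P = 264500.82 / 210924.38 × 100 = 125.4008
Fisher = √(L × P) = √(125.3535 × 125.4008) = 125.3771

125.38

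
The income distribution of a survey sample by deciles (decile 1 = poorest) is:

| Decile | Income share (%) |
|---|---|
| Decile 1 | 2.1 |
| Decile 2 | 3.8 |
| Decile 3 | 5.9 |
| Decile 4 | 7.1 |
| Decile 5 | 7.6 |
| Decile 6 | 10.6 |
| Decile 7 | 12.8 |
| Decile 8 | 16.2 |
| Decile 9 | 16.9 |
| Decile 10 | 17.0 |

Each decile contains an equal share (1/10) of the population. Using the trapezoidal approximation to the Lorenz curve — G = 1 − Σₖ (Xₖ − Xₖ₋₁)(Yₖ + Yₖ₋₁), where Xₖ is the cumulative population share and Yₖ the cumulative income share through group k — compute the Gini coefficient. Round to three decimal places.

Cumulative income shares Yₖ: 0.0210, 0.0590, 0.1180, 0.1890, 0.2650, 0.3710, 0.4990, 0.6610, 0.8300, 1.0000
Σ (Xₖ−Xₖ₋₁)(Yₖ+Yₖ₋₁) = (1/10)(0.0210+0.0000) + (1/10)(0.0590+0.0210) + (1/10)(0.1180+0.0590) + (1/10)(0.1890+0.1180) + (1/10)(0.2650+0.1890) + (1/10)(0.3710+0.2650) + (1/10)(0.4990+0.3710) + (1/10)(0.6610+0.4990) + (1/10)(0.8300+0.6610) + (1/10)(1.0000+0.8300)
  = 0.0021 + 0.0080 + 0.0177 + 0.0307 + 0.0454 + 0.0636 + 0.0870 + 0.1160 + 0.1491 + 0.1830 = 0.7026
G = 1 − 0.7026 = 0.2974

0.297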